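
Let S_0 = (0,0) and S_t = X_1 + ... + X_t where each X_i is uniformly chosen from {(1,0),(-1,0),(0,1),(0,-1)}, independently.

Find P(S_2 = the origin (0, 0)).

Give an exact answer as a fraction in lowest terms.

Let h be the number of horizontal steps (so 2-h are vertical). To end at (0,0) need (h+0)/2 right-steps and ((2-h)+0)/2 up-steps.
Sum over h with 0 ≤ h ≤ 2, h ≡ 0 (mod 2), 2-h ≡ 0 (mod 2):
h=0: C(2,0)·C(0,0)·C(2,1) = 1·1·2 = 2
h=2: C(2,2)·C(2,1)·C(0,0) = 1·2·1 = 2
Total favorable: 4
Total paths: 4^2 = 16
P = 4/16 = 1/4

Answer: 1/4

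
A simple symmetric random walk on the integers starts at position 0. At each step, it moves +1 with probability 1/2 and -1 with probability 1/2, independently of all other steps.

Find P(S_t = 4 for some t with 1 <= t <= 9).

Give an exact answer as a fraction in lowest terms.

Answer: 23/128

Derivation:
Count via complement. Let g(t,s) = #length-t paths at position s with S_1..S_t all ≠ 4.
g(t,s) = g(t-1,s-1) + g(t-1,s+1) for s ≠ 4; g(t,4) = 0.
t=0: g(0,0)=1
t=1: g(1,-1)=1 g(1,1)=1
t=2: g(2,-2)=1 g(2,0)=2 g(2,2)=1
t=3: g(3,-3)=1 g(3,-1)=3 g(3,1)=3 g(3,3)=1
t=4: g(4,-4)=1 g(4,-2)=4 g(4,0)=6 g(4,2)=4
t=5: g(5,-5)=1 g(5,-3)=5 g(5,-1)=10 g(5,1)=10 g(5,3)=4
t=6: g(6,-6)=1 g(6,-4)=6 g(6,-2)=15 g(6,0)=20 g(6,2)=14
t=7: g(7,-7)=1 g(7,-5)=7 g(7,-3)=21 g(7,-1)=35 g(7,1)=34 g(7,3)=14
t=8: g(8,-8)=1 g(8,-6)=8 g(8,-4)=28 g(8,-2)=56 g(8,0)=69 g(8,2)=48
t=9: g(9,-9)=1 g(9,-7)=9 g(9,-5)=36 g(9,-3)=84 g(9,-1)=125 g(9,1)=117 g(9,3)=48
Paths never hitting 4: Σ_s g(9,s) = 420
Paths hitting 4: 2^9 - 420 = 92
P = 92/512 = 23/128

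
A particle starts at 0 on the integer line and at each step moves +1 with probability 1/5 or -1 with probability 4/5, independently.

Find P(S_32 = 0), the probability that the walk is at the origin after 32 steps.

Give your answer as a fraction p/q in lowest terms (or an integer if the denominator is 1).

Answer: 516324123463385088/4656612873077392578125

Derivation:
To be at 0 after 32 steps: need exactly 16 steps of +1 and 16 of -1.
Number of such sequences: C(32,16) = 601080390
Each has probability (1/5)^16 · (4/5)^16 = 4294967296/23283064365386962890625
P = 601080390 · 4294967296/23283064365386962890625 = 516324123463385088/4656612873077392578125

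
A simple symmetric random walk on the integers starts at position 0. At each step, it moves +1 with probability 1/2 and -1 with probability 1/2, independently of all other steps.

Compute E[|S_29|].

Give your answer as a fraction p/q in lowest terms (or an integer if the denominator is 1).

S_29 takes values m ≡ 1 (mod 2) with |m| ≤ 29; P(S_29=m) = C(29,(29+m)/2)/2^29.
Total paths: 2^29 = 536870912
Distribution: P(S=-29)=1/536870912, P(S=-27)=29/536870912, P(S=-25)=406/536870912, P(S=-23)=3654/536870912, P(S=-21)=23751/536870912, P(S=-19)=118755/536870912, P(S=-17)=475020/536870912, P(S=-15)=1560780/536870912, P(S=-13)=4292145/536870912, P(S=-11)=10015005/536870912, P(S=-9)=20030010/536870912, P(S=-7)=34597290/536870912, P(S=-5)=51895935/536870912, P(S=-3)=67863915/536870912, P(S=-1)=77558760/536870912, P(S=1)=77558760/536870912, P(S=3)=67863915/536870912, P(S=5)=51895935/536870912, P(S=7)=34597290/536870912, P(S=9)=20030010/536870912, P(S=11)=10015005/536870912, P(S=13)=4292145/536870912, P(S=15)=1560780/536870912, P(S=17)=475020/536870912, P(S=19)=118755/536870912, P(S=21)=23751/536870912, P(S=23)=3654/536870912, P(S=25)=406/536870912, P(S=27)=29/536870912, P(S=29)=1/536870912
E[|S_29|] = Σ_m |m|·P(S_29=m) = 2326762800/536870912 = 145422675/33554432

Answer: 145422675/33554432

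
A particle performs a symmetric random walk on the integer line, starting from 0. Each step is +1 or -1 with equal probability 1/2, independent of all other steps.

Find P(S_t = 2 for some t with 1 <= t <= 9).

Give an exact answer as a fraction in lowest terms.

Answer: 65/128

Derivation:
Count via complement. Let g(t,s) = #length-t paths at position s with S_1..S_t all ≠ 2.
g(t,s) = g(t-1,s-1) + g(t-1,s+1) for s ≠ 2; g(t,2) = 0.
t=0: g(0,0)=1
t=1: g(1,-1)=1 g(1,1)=1
t=2: g(2,-2)=1 g(2,0)=2
t=3: g(3,-3)=1 g(3,-1)=3 g(3,1)=2
t=4: g(4,-4)=1 g(4,-2)=4 g(4,0)=5
t=5: g(5,-5)=1 g(5,-3)=5 g(5,-1)=9 g(5,1)=5
t=6: g(6,-6)=1 g(6,-4)=6 g(6,-2)=14 g(6,0)=14
t=7: g(7,-7)=1 g(7,-5)=7 g(7,-3)=20 g(7,-1)=28 g(7,1)=14
t=8: g(8,-8)=1 g(8,-6)=8 g(8,-4)=27 g(8,-2)=48 g(8,0)=42
t=9: g(9,-9)=1 g(9,-7)=9 g(9,-5)=35 g(9,-3)=75 g(9,-1)=90 g(9,1)=42
Paths never hitting 2: Σ_s g(9,s) = 252
Paths hitting 2: 2^9 - 252 = 260
P = 260/512 = 65/128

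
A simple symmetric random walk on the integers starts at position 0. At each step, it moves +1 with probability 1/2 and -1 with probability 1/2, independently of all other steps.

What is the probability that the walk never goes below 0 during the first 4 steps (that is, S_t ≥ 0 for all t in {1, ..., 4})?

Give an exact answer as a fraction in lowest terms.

Let f(t,s) = #length-t paths at position s with S_1..S_t all ≥ 0.
f(t,s) = f(t-1,s-1) + f(t-1,s+1) for s ≥ 0; f(t,s) = 0 for s < 0.
t=0: f(0,0)=1
t=1: f(1,1)=1
t=2: f(2,0)=1 f(2,2)=1
t=3: f(3,1)=2 f(3,3)=1
t=4: f(4,0)=2 f(4,2)=3 f(4,4)=1
Σ_s f(4,s) = 6
P = 6/16 = 3/8

Answer: 3/8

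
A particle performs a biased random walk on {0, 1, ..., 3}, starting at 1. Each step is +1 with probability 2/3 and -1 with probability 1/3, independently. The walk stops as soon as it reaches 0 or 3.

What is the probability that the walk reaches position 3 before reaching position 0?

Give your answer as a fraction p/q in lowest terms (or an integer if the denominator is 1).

Answer: 4/7

Derivation:
Biased walk: p = 2/3, q = 1/3, r = q/p = 1/2
Gambler's ruin: P(hit 3 before 0 | start at 1) = (1 - r^a)/(1 - r^N)
r^1 = 1/2; r^3 = 1/8
P = (1 - 1/2) / (1 - 1/8) = 1/2 / 7/8 = 4/7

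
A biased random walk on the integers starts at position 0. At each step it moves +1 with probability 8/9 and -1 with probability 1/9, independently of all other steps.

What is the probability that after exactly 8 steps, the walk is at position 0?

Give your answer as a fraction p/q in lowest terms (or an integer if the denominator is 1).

Answer: 286720/43046721

Derivation:
To be at 0 after 8 steps: need exactly 4 steps of +1 and 4 of -1.
Number of such sequences: C(8,4) = 70
Each has probability (8/9)^4 · (1/9)^4 = 4096/43046721
P = 70 · 4096/43046721 = 286720/43046721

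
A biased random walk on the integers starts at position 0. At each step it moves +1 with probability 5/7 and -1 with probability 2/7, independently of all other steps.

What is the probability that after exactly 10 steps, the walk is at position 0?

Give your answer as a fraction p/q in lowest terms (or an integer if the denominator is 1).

To be at 0 after 10 steps: need exactly 5 steps of +1 and 5 of -1.
Number of such sequences: C(10,5) = 252
Each has probability (5/7)^5 · (2/7)^5 = 100000/282475249
P = 252 · 100000/282475249 = 3600000/40353607

Answer: 3600000/40353607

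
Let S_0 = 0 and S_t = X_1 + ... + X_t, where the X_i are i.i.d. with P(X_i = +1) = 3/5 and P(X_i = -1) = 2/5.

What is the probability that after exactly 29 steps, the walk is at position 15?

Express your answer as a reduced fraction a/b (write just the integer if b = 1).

Answer: 1253860613543296512/37252902984619140625

Derivation:
To reach position 15 after 29 steps: need 22 steps of +1 and 7 steps of -1.
Number of such sequences: C(29,22) = 1560780
Each has probability (3/5)^22 · (2/5)^7 = 4016775629952/186264514923095703125
P = 1560780 · 4016775629952/186264514923095703125 = 1253860613543296512/37252902984619140625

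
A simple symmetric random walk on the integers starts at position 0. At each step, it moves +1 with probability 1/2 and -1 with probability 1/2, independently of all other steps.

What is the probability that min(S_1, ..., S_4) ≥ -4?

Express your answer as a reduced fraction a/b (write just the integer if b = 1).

Answer: 1

Derivation:
Let f(t,s) = #length-t paths at position s with S_1..S_t all ≥ -4.
f(t,s) = f(t-1,s-1) + f(t-1,s+1) for s ≥ -4; f(t,s) = 0 for s < -4.
t=0: f(0,0)=1
t=1: f(1,-1)=1 f(1,1)=1
t=2: f(2,-2)=1 f(2,0)=2 f(2,2)=1
t=3: f(3,-3)=1 f(3,-1)=3 f(3,1)=3 f(3,3)=1
t=4: f(4,-4)=1 f(4,-2)=4 f(4,0)=6 f(4,2)=4 f(4,4)=1
Σ_s f(4,s) = 16
P = 16/16 = 1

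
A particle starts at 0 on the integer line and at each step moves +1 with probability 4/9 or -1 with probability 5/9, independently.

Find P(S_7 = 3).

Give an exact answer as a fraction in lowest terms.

Answer: 179200/1594323

Derivation:
To reach position 3 after 7 steps: need 5 steps of +1 and 2 steps of -1.
Number of such sequences: C(7,5) = 21
Each has probability (4/9)^5 · (5/9)^2 = 25600/4782969
P = 21 · 25600/4782969 = 179200/1594323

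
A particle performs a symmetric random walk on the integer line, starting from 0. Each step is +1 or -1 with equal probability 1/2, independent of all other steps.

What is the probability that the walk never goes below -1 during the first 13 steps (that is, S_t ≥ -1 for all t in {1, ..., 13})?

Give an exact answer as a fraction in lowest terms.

Let f(t,s) = #length-t paths at position s with S_1..S_t all ≥ -1.
f(t,s) = f(t-1,s-1) + f(t-1,s+1) for s ≥ -1; f(t,s) = 0 for s < -1.
t=0: f(0,0)=1
t=1: f(1,-1)=1 f(1,1)=1
t=2: f(2,0)=2 f(2,2)=1
t=3: f(3,-1)=2 f(3,1)=3 f(3,3)=1
t=4: f(4,0)=5 f(4,2)=4 f(4,4)=1
t=5: f(5,-1)=5 f(5,1)=9 f(5,3)=5 f(5,5)=1
t=6: f(6,0)=14 f(6,2)=14 f(6,4)=6 f(6,6)=1
t=7: f(7,-1)=14 f(7,1)=28 f(7,3)=20 f(7,5)=7 f(7,7)=1
t=8: f(8,0)=42 f(8,2)=48 f(8,4)=27 f(8,6)=8 f(8,8)=1
t=9: f(9,-1)=42 f(9,1)=90 f(9,3)=75 f(9,5)=35 f(9,7)=9 f(9,9)=1
t=10: f(10,0)=132 f(10,2)=165 f(10,4)=110 f(10,6)=44 f(10,8)=10 f(10,10)=1
t=11: f(11,-1)=132 f(11,1)=297 f(11,3)=275 f(11,5)=154 f(11,7)=54 f(11,9)=11 f(11,11)=1
t=12: f(12,0)=429 f(12,2)=572 f(12,4)=429 f(12,6)=208 f(12,8)=65 f(12,10)=12 f(12,12)=1
t=13: f(13,-1)=429 f(13,1)=1001 f(13,3)=1001 f(13,5)=637 f(13,7)=273 f(13,9)=77 f(13,11)=13 f(13,13)=1
Σ_s f(13,s) = 3432
P = 3432/8192 = 429/1024

Answer: 429/1024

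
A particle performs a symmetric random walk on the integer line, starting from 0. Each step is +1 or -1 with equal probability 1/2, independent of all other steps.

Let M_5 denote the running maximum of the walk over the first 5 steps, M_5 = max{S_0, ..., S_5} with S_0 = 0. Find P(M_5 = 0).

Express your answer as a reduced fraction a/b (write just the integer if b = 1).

Let M_5 = max(S_0,...,S_5). Use the reflection principle: for j ≥ 1, #{paths with M_5 ≥ j} = #{S_5 ≥ j} + #{S_5 ≥ j+1}.
P(M_5 ≥ 0) = 1 since S_0 = 0, so #{M_5 ≥ 0} = 32.
#{M_5 ≥ 1} = #{S_5 ≥ 1} + #{S_5 ≥ 2} = 16 + 6 = 22.
#{M_5 = 0} = 32 - 22 = 10.
P(M_5 = 0) = 10/32 = 5/16

Answer: 5/16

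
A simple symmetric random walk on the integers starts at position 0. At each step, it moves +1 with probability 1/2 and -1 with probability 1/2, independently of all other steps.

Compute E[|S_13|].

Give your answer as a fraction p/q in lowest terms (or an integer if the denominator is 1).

S_13 takes values m ≡ 1 (mod 2) with |m| ≤ 13; P(S_13=m) = C(13,(13+m)/2)/2^13.
Total paths: 2^13 = 8192
Distribution: P(S=-13)=1/8192, P(S=-11)=13/8192, P(S=-9)=78/8192, P(S=-7)=286/8192, P(S=-5)=715/8192, P(S=-3)=1287/8192, P(S=-1)=1716/8192, P(S=1)=1716/8192, P(S=3)=1287/8192, P(S=5)=715/8192, P(S=7)=286/8192, P(S=9)=78/8192, P(S=11)=13/8192, P(S=13)=1/8192
E[|S_13|] = Σ_m |m|·P(S_13=m) = 24024/8192 = 3003/1024

Answer: 3003/1024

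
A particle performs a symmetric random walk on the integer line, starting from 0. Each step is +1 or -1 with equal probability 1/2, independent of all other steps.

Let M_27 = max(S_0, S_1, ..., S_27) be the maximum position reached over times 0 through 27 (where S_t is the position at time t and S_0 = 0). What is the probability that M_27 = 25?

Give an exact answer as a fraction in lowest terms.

Answer: 27/134217728

Derivation:
Let M_27 = max(S_0,...,S_27). Use the reflection principle: for j ≥ 1, #{paths with M_27 ≥ j} = #{S_27 ≥ j} + #{S_27 ≥ j+1}.
By reflection, #{M_27 ≥ 25} = #{S_27 ≥ 25} + #{S_27 ≥ 26} = 28 + 1 = 29.
#{M_27 ≥ 26} = #{S_27 ≥ 26} + #{S_27 ≥ 27} = 1 + 1 = 2.
#{M_27 = 25} = 29 - 2 = 27.
P(M_27 = 25) = 27/134217728 = 27/134217728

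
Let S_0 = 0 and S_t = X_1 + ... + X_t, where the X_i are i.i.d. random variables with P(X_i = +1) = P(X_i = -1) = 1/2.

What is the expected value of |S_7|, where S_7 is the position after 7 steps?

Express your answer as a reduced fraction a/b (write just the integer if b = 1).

Answer: 35/16

Derivation:
S_7 takes values m ≡ 1 (mod 2) with |m| ≤ 7; P(S_7=m) = C(7,(7+m)/2)/2^7.
Total paths: 2^7 = 128
Distribution: P(S=-7)=1/128, P(S=-5)=7/128, P(S=-3)=21/128, P(S=-1)=35/128, P(S=1)=35/128, P(S=3)=21/128, P(S=5)=7/128, P(S=7)=1/128
E[|S_7|] = Σ_m |m|·P(S_7=m) = 280/128 = 35/16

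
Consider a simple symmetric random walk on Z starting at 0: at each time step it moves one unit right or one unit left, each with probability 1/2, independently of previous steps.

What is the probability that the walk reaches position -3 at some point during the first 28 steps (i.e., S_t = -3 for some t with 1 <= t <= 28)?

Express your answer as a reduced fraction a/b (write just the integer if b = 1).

Count via complement. Let g(t,s) = #length-t paths at position s with S_1..S_t all ≠ -3.
g(t,s) = g(t-1,s-1) + g(t-1,s+1) for s ≠ -3; g(t,-3) = 0.
t=0: g(0,0)=1
t=1: g(1,-1)=1 g(1,1)=1
t=2: g(2,-2)=1 g(2,0)=2 g(2,2)=1
t=3: g(3,-1)=3 g(3,1)=3 g(3,3)=1
t=4: g(4,-2)=3 g(4,0)=6 g(4,2)=4 g(4,4)=1
t=5: g(5,-1)=9 g(5,1)=10 g(5,3)=5 g(5,5)=1
t=6: g(6,-2)=9 g(6,0)=19 g(6,2)=15 g(6,4)=6 g(6,6)=1
t=7: g(7,-1)=28 g(7,1)=34 g(7,3)=21 g(7,5)=7 g(7,7)=1
t=8: g(8,-2)=28 g(8,0)=62 g(8,2)=55 g(8,4)=28 g(8,6)=8 g(8,8)=1
t=9: g(9,-1)=90 g(9,1)=117 g(9,3)=83 g(9,5)=36 g(9,7)=9 g(9,9)=1
t=10: g(10,-2)=90 g(10,0)=207 g(10,2)=200 g(10,4)=119 g(10,6)=45 g(10,8)=10 g(10,10)=1
t=11: g(11,-1)=297 g(11,1)=407 g(11,3)=319 g(11,5)=164 g(11,7)=55 g(11,9)=11 g(11,11)=1
t=12: g(12,-2)=297 g(12,0)=704 g(12,2)=726 g(12,4)=483 g(12,6)=219 g(12,8)=66 g(12,10)=12 g(12,12)=1
t=13: g(13,-1)=1001 g(13,1)=1430 g(13,3)=1209 g(13,5)=702 g(13,7)=285 g(13,9)=78 g(13,11)=13 g(13,13)=1
t=14: g(14,-2)=1001 g(14,0)=2431 g(14,2)=2639 g(14,4)=1911 g(14,6)=987 g(14,8)=363 g(14,10)=91 g(14,12)=14 g(14,14)=1
t=15: g(15,-1)=3432 g(15,1)=5070 g(15,3)=4550 g(15,5)=2898 g(15,7)=1350 g(15,9)=454 g(15,11)=105 g(15,13)=15 g(15,15)=1
t=16: g(16,-2)=3432 g(16,0)=8502 g(16,2)=9620 g(16,4)=7448 g(16,6)=4248 g(16,8)=1804 g(16,10)=559 g(16,12)=120 g(16,14)=16 g(16,16)=1
t=17: g(17,-1)=11934 g(17,1)=18122 g(17,3)=17068 g(17,5)=11696 g(17,7)=6052 g(17,9)=2363 g(17,11)=679 g(17,13)=136 g(17,15)=17 g(17,17)=1
t=18: g(18,-2)=11934 g(18,0)=30056 g(18,2)=35190 g(18,4)=28764 g(18,6)=17748 g(18,8)=8415 g(18,10)=3042 g(18,12)=815 g(18,14)=153 g(18,16)=18 g(18,18)=1
t=19: g(19,-1)=41990 g(19,1)=65246 g(19,3)=63954 g(19,5)=46512 g(19,7)=26163 g(19,9)=11457 g(19,11)=3857 g(19,13)=968 g(19,15)=171 g(19,17)=19 g(19,19)=1
t=20: g(20,-2)=41990 g(20,0)=107236 g(20,2)=129200 g(20,4)=110466 g(20,6)=72675 g(20,8)=37620 g(20,10)=15314 g(20,12)=4825 g(20,14)=1139 g(20,16)=190 g(20,18)=20 g(20,20)=1
t=21: g(21,-1)=149226 g(21,1)=236436 g(21,3)=239666 g(21,5)=183141 g(21,7)=110295 g(21,9)=52934 g(21,11)=20139 g(21,13)=5964 g(21,15)=1329 g(21,17)=210 g(21,19)=21 g(21,21)=1
t=22: g(22,-2)=149226 g(22,0)=385662 g(22,2)=476102 g(22,4)=422807 g(22,6)=293436 g(22,8)=163229 g(22,10)=73073 g(22,12)=26103 g(22,14)=7293 g(22,16)=1539 g(22,18)=231 g(22,20)=22 g(22,22)=1
t=23: g(23,-1)=534888 g(23,1)=861764 g(23,3)=898909 g(23,5)=716243 g(23,7)=456665 g(23,9)=236302 g(23,11)=99176 g(23,13)=33396 g(23,15)=8832 g(23,17)=1770 g(23,19)=253 g(23,21)=23 g(23,23)=1
t=24: g(24,-2)=534888 g(24,0)=1396652 g(24,2)=1760673 g(24,4)=1615152 g(24,6)=1172908 g(24,8)=692967 g(24,10)=335478 g(24,12)=132572 g(24,14)=42228 g(24,16)=10602 g(24,18)=2023 g(24,20)=276 g(24,22)=24 g(24,24)=1
t=25: g(25,-1)=1931540 g(25,1)=3157325 g(25,3)=3375825 g(25,5)=2788060 g(25,7)=1865875 g(25,9)=1028445 g(25,11)=468050 g(25,13)=174800 g(25,15)=52830 g(25,17)=12625 g(25,19)=2299 g(25,21)=300 g(25,23)=25 g(25,25)=1
t=26: g(26,-2)=1931540 g(26,0)=5088865 g(26,2)=6533150 g(26,4)=6163885 g(26,6)=4653935 g(26,8)=2894320 g(26,10)=1496495 g(26,12)=642850 g(26,14)=227630 g(26,16)=65455 g(26,18)=14924 g(26,20)=2599 g(26,22)=325 g(26,24)=26 g(26,26)=1
t=27: g(27,-1)=7020405 g(27,1)=11622015 g(27,3)=12697035 g(27,5)=10817820 g(27,7)=7548255 g(27,9)=4390815 g(27,11)=2139345 g(27,13)=870480 g(27,15)=293085 g(27,17)=80379 g(27,19)=17523 g(27,21)=2924 g(27,23)=351 g(27,25)=27 g(27,27)=1
t=28: g(28,-2)=7020405 g(28,0)=18642420 g(28,2)=24319050 g(28,4)=23514855 g(28,6)=18366075 g(28,8)=11939070 g(28,10)=6530160 g(28,12)=3009825 g(28,14)=1163565 g(28,16)=373464 g(28,18)=97902 g(28,20)=20447 g(28,22)=3275 g(28,24)=378 g(28,26)=28 g(28,28)=1
Paths never hitting -3: Σ_s g(28,s) = 115000920
Paths hitting -3: 2^28 - 115000920 = 153434536
P = 153434536/268435456 = 19179317/33554432

Answer: 19179317/33554432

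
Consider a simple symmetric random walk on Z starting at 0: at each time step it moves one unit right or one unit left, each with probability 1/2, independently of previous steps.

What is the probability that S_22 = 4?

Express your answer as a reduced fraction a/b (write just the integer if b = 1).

Answer: 124355/1048576

Derivation:
To reach position 4 after 22 steps: need 13 steps of +1 and 9 of -1.
Favorable paths: C(22,13) = 497420
Total paths: 2^22 = 4194304
P = 497420/4194304 = 124355/1048576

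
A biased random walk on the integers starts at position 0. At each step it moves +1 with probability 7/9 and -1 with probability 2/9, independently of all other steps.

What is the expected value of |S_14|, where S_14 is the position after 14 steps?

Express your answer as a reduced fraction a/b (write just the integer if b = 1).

Answer: 59488072301714/7625597484987

Derivation:
S_14 takes values m ≡ 0 (mod 2) with |m| ≤ 14; P(S_14=m) = C(14,(14+m)/2) · (7/9)^((14+m)/2) · (2/9)^((14-m)/2).
Distribution: P(S=-14)=16384/22876792454961, P(S=-12)=802816/22876792454961, P(S=-10)=18264064/22876792454961, P(S=-8)=255696896/22876792454961, P(S=-6)=2461082624/22876792454961, P(S=-4)=17227578368/22876792454961, P(S=-2)=30148262144/7625597484987, P(S=0)=120593048576/7625597484987, P(S=2)=369316211264/7625597484987, P(S=4)=2585213478848/22876792454961, P(S=6)=4524123587984/22876792454961, P(S=8)=5757975475616/22876792454961, P(S=10)=5038228541164/22876792454961, P(S=12)=2712892291396/22876792454961, P(S=14)=678223072849/22876792454961
E[|S_14|] = Σ_m |m|·P(S_14=m) = 59488072301714/7625597484987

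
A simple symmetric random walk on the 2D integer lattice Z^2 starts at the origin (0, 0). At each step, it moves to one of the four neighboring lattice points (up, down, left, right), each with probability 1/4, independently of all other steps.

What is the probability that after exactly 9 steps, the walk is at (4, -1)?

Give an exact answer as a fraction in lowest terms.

Let h be the number of horizontal steps (so 9-h are vertical). To end at (4,-1) need (h+4)/2 right-steps and ((9-h)-1)/2 up-steps.
Sum over h with 4 ≤ h ≤ 8, h ≡ 0 (mod 2), 9-h ≡ 1 (mod 2):
h=4: C(9,4)·C(4,4)·C(5,2) = 126·1·10 = 1260
h=6: C(9,6)·C(6,5)·C(3,1) = 84·6·3 = 1512
h=8: C(9,8)·C(8,6)·C(1,0) = 9·28·1 = 252
Total favorable: 3024
Total paths: 4^9 = 262144
P = 3024/262144 = 189/16384

Answer: 189/16384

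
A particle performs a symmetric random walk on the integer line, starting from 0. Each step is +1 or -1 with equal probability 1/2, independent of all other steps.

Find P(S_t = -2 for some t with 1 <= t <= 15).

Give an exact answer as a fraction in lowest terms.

Count via complement. Let g(t,s) = #length-t paths at position s with S_1..S_t all ≠ -2.
g(t,s) = g(t-1,s-1) + g(t-1,s+1) for s ≠ -2; g(t,-2) = 0.
t=0: g(0,0)=1
t=1: g(1,-1)=1 g(1,1)=1
t=2: g(2,0)=2 g(2,2)=1
t=3: g(3,-1)=2 g(3,1)=3 g(3,3)=1
t=4: g(4,0)=5 g(4,2)=4 g(4,4)=1
t=5: g(5,-1)=5 g(5,1)=9 g(5,3)=5 g(5,5)=1
t=6: g(6,0)=14 g(6,2)=14 g(6,4)=6 g(6,6)=1
t=7: g(7,-1)=14 g(7,1)=28 g(7,3)=20 g(7,5)=7 g(7,7)=1
t=8: g(8,0)=42 g(8,2)=48 g(8,4)=27 g(8,6)=8 g(8,8)=1
t=9: g(9,-1)=42 g(9,1)=90 g(9,3)=75 g(9,5)=35 g(9,7)=9 g(9,9)=1
t=10: g(10,0)=132 g(10,2)=165 g(10,4)=110 g(10,6)=44 g(10,8)=10 g(10,10)=1
t=11: g(11,-1)=132 g(11,1)=297 g(11,3)=275 g(11,5)=154 g(11,7)=54 g(11,9)=11 g(11,11)=1
t=12: g(12,0)=429 g(12,2)=572 g(12,4)=429 g(12,6)=208 g(12,8)=65 g(12,10)=12 g(12,12)=1
t=13: g(13,-1)=429 g(13,1)=1001 g(13,3)=1001 g(13,5)=637 g(13,7)=273 g(13,9)=77 g(13,11)=13 g(13,13)=1
t=14: g(14,0)=1430 g(14,2)=2002 g(14,4)=1638 g(14,6)=910 g(14,8)=350 g(14,10)=90 g(14,12)=14 g(14,14)=1
t=15: g(15,-1)=1430 g(15,1)=3432 g(15,3)=3640 g(15,5)=2548 g(15,7)=1260 g(15,9)=440 g(15,11)=104 g(15,13)=15 g(15,15)=1
Paths never hitting -2: Σ_s g(15,s) = 12870
Paths hitting -2: 2^15 - 12870 = 19898
P = 19898/32768 = 9949/16384

Answer: 9949/16384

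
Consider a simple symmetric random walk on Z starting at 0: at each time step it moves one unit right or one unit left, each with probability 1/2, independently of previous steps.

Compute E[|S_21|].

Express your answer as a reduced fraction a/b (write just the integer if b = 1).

S_21 takes values m ≡ 1 (mod 2) with |m| ≤ 21; P(S_21=m) = C(21,(21+m)/2)/2^21.
Total paths: 2^21 = 2097152
Distribution: P(S=-21)=1/2097152, P(S=-19)=21/2097152, P(S=-17)=210/2097152, P(S=-15)=1330/2097152, P(S=-13)=5985/2097152, P(S=-11)=20349/2097152, P(S=-9)=54264/2097152, P(S=-7)=116280/2097152, P(S=-5)=203490/2097152, P(S=-3)=293930/2097152, P(S=-1)=352716/2097152, P(S=1)=352716/2097152, P(S=3)=293930/2097152, P(S=5)=203490/2097152, P(S=7)=116280/2097152, P(S=9)=54264/2097152, P(S=11)=20349/2097152, P(S=13)=5985/2097152, P(S=15)=1330/2097152, P(S=17)=210/2097152, P(S=19)=21/2097152, P(S=21)=1/2097152
E[|S_21|] = Σ_m |m|·P(S_21=m) = 7759752/2097152 = 969969/262144

Answer: 969969/262144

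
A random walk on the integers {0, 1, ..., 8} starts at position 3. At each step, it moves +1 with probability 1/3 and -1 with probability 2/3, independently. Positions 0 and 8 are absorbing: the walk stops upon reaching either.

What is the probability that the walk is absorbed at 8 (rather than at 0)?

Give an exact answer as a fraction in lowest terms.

Biased walk: p = 1/3, q = 2/3, r = q/p = 2
Gambler's ruin: P(hit 8 before 0 | start at 3) = (1 - r^a)/(1 - r^N)
r^3 = 8; r^8 = 256
P = (1 - 8) / (1 - 256) = -7 / -255 = 7/255

Answer: 7/255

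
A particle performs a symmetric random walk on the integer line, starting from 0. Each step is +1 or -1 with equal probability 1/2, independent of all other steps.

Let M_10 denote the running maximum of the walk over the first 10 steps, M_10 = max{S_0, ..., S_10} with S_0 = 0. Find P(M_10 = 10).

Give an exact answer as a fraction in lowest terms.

Let M_10 = max(S_0,...,S_10). Use the reflection principle: for j ≥ 1, #{paths with M_10 ≥ j} = #{S_10 ≥ j} + #{S_10 ≥ j+1}.
By reflection, #{M_10 ≥ 10} = #{S_10 ≥ 10} + #{S_10 ≥ 11} = 1 + 0 = 1.
#{M_10 ≥ 11} = #{S_10 ≥ 11} + #{S_10 ≥ 12} = 0 + 0 = 0.
#{M_10 = 10} = 1 - 0 = 1.
P(M_10 = 10) = 1/1024 = 1/1024

Answer: 1/1024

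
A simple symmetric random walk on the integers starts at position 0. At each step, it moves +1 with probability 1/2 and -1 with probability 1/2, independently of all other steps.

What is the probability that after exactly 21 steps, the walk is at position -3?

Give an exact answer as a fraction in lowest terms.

Answer: 146965/1048576

Derivation:
To reach position -3 after 21 steps: need 9 steps of +1 and 12 of -1.
Favorable paths: C(21,9) = 293930
Total paths: 2^21 = 2097152
P = 293930/2097152 = 146965/1048576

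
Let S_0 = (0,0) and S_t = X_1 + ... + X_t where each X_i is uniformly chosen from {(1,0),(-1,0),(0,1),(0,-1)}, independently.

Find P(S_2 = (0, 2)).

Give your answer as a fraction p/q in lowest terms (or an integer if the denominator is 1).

Answer: 1/16

Derivation:
Let h be the number of horizontal steps (so 2-h are vertical). To end at (0,2) need (h+0)/2 right-steps and ((2-h)+2)/2 up-steps.
Sum over h with 0 ≤ h ≤ 0, h ≡ 0 (mod 2), 2-h ≡ 0 (mod 2):
h=0: C(2,0)·C(0,0)·C(2,2) = 1·1·1 = 1
Total favorable: 1
Total paths: 4^2 = 16
P = 1/16 = 1/16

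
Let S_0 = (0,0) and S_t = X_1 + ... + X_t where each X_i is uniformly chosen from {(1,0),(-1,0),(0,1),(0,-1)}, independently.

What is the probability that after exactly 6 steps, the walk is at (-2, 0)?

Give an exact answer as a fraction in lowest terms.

Let h be the number of horizontal steps (so 6-h are vertical). To end at (-2,0) need (h-2)/2 right-steps and ((6-h)+0)/2 up-steps.
Sum over h with 2 ≤ h ≤ 6, h ≡ 0 (mod 2), 6-h ≡ 0 (mod 2):
h=2: C(6,2)·C(2,0)·C(4,2) = 15·1·6 = 90
h=4: C(6,4)·C(4,1)·C(2,1) = 15·4·2 = 120
h=6: C(6,6)·C(6,2)·C(0,0) = 1·15·1 = 15
Total favorable: 225
Total paths: 4^6 = 4096
P = 225/4096 = 225/4096

Answer: 225/4096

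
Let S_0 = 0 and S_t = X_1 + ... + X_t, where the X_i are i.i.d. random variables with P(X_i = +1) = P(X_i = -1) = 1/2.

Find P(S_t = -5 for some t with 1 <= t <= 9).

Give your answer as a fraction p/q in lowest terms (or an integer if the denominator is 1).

Answer: 7/64

Derivation:
Count via complement. Let g(t,s) = #length-t paths at position s with S_1..S_t all ≠ -5.
g(t,s) = g(t-1,s-1) + g(t-1,s+1) for s ≠ -5; g(t,-5) = 0.
t=0: g(0,0)=1
t=1: g(1,-1)=1 g(1,1)=1
t=2: g(2,-2)=1 g(2,0)=2 g(2,2)=1
t=3: g(3,-3)=1 g(3,-1)=3 g(3,1)=3 g(3,3)=1
t=4: g(4,-4)=1 g(4,-2)=4 g(4,0)=6 g(4,2)=4 g(4,4)=1
t=5: g(5,-3)=5 g(5,-1)=10 g(5,1)=10 g(5,3)=5 g(5,5)=1
t=6: g(6,-4)=5 g(6,-2)=15 g(6,0)=20 g(6,2)=15 g(6,4)=6 g(6,6)=1
t=7: g(7,-3)=20 g(7,-1)=35 g(7,1)=35 g(7,3)=21 g(7,5)=7 g(7,7)=1
t=8: g(8,-4)=20 g(8,-2)=55 g(8,0)=70 g(8,2)=56 g(8,4)=28 g(8,6)=8 g(8,8)=1
t=9: g(9,-3)=75 g(9,-1)=125 g(9,1)=126 g(9,3)=84 g(9,5)=36 g(9,7)=9 g(9,9)=1
Paths never hitting -5: Σ_s g(9,s) = 456
Paths hitting -5: 2^9 - 456 = 56
P = 56/512 = 7/64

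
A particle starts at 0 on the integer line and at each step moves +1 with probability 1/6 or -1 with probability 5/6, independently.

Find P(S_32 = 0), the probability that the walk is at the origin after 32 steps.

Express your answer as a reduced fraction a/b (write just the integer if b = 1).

To be at 0 after 32 steps: need exactly 16 steps of +1 and 16 of -1.
Number of such sequences: C(32,16) = 601080390
Each has probability (1/6)^16 · (5/6)^16 = 152587890625/7958661109946400884391936
P = 601080390 · 152587890625/7958661109946400884391936 = 5095421600341796875/442147839441466715799552

Answer: 5095421600341796875/442147839441466715799552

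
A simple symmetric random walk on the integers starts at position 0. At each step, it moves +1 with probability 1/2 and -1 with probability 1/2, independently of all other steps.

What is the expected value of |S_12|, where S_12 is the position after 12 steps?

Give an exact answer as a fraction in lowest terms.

Answer: 693/256

Derivation:
S_12 takes values m ≡ 0 (mod 2) with |m| ≤ 12; P(S_12=m) = C(12,(12+m)/2)/2^12.
Total paths: 2^12 = 4096
Distribution: P(S=-12)=1/4096, P(S=-10)=12/4096, P(S=-8)=66/4096, P(S=-6)=220/4096, P(S=-4)=495/4096, P(S=-2)=792/4096, P(S=0)=924/4096, P(S=2)=792/4096, P(S=4)=495/4096, P(S=6)=220/4096, P(S=8)=66/4096, P(S=10)=12/4096, P(S=12)=1/4096
E[|S_12|] = Σ_m |m|·P(S_12=m) = 11088/4096 = 693/256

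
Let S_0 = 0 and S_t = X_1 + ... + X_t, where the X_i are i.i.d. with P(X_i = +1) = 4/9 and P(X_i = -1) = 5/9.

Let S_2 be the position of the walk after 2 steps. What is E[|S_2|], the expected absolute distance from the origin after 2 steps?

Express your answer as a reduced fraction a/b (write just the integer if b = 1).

Answer: 82/81

Derivation:
S_2 takes values m ≡ 0 (mod 2) with |m| ≤ 2; P(S_2=m) = C(2,(2+m)/2) · (4/9)^((2+m)/2) · (5/9)^((2-m)/2).
Distribution: P(S=-2)=25/81, P(S=0)=40/81, P(S=2)=16/81
E[|S_2|] = Σ_m |m|·P(S_2=m) = 82/81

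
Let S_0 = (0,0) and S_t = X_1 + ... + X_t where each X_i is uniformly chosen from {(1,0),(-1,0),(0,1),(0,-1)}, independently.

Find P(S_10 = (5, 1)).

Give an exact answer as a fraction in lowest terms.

Answer: 675/131072

Derivation:
Let h be the number of horizontal steps (so 10-h are vertical). To end at (5,1) need (h+5)/2 right-steps and ((10-h)+1)/2 up-steps.
Sum over h with 5 ≤ h ≤ 9, h ≡ 1 (mod 2), 10-h ≡ 1 (mod 2):
h=5: C(10,5)·C(5,5)·C(5,3) = 252·1·10 = 2520
h=7: C(10,7)·C(7,6)·C(3,2) = 120·7·3 = 2520
h=9: C(10,9)·C(9,7)·C(1,1) = 10·36·1 = 360
Total favorable: 5400
Total paths: 4^10 = 1048576
P = 5400/1048576 = 675/131072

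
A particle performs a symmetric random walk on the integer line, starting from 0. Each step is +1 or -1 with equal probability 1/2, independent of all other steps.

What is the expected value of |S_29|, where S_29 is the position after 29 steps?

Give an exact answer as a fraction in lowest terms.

Answer: 145422675/33554432

Derivation:
S_29 takes values m ≡ 1 (mod 2) with |m| ≤ 29; P(S_29=m) = C(29,(29+m)/2)/2^29.
Total paths: 2^29 = 536870912
Distribution: P(S=-29)=1/536870912, P(S=-27)=29/536870912, P(S=-25)=406/536870912, P(S=-23)=3654/536870912, P(S=-21)=23751/536870912, P(S=-19)=118755/536870912, P(S=-17)=475020/536870912, P(S=-15)=1560780/536870912, P(S=-13)=4292145/536870912, P(S=-11)=10015005/536870912, P(S=-9)=20030010/536870912, P(S=-7)=34597290/536870912, P(S=-5)=51895935/536870912, P(S=-3)=67863915/536870912, P(S=-1)=77558760/536870912, P(S=1)=77558760/536870912, P(S=3)=67863915/536870912, P(S=5)=51895935/536870912, P(S=7)=34597290/536870912, P(S=9)=20030010/536870912, P(S=11)=10015005/536870912, P(S=13)=4292145/536870912, P(S=15)=1560780/536870912, P(S=17)=475020/536870912, P(S=19)=118755/536870912, P(S=21)=23751/536870912, P(S=23)=3654/536870912, P(S=25)=406/536870912, P(S=27)=29/536870912, P(S=29)=1/536870912
E[|S_29|] = Σ_m |m|·P(S_29=m) = 2326762800/536870912 = 145422675/33554432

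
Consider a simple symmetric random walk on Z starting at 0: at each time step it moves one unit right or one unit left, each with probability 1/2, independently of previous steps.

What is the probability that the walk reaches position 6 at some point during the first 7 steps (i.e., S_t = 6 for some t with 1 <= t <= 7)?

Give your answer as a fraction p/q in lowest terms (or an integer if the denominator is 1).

Count via complement. Let g(t,s) = #length-t paths at position s with S_1..S_t all ≠ 6.
g(t,s) = g(t-1,s-1) + g(t-1,s+1) for s ≠ 6; g(t,6) = 0.
t=0: g(0,0)=1
t=1: g(1,-1)=1 g(1,1)=1
t=2: g(2,-2)=1 g(2,0)=2 g(2,2)=1
t=3: g(3,-3)=1 g(3,-1)=3 g(3,1)=3 g(3,3)=1
t=4: g(4,-4)=1 g(4,-2)=4 g(4,0)=6 g(4,2)=4 g(4,4)=1
t=5: g(5,-5)=1 g(5,-3)=5 g(5,-1)=10 g(5,1)=10 g(5,3)=5 g(5,5)=1
t=6: g(6,-6)=1 g(6,-4)=6 g(6,-2)=15 g(6,0)=20 g(6,2)=15 g(6,4)=6
t=7: g(7,-7)=1 g(7,-5)=7 g(7,-3)=21 g(7,-1)=35 g(7,1)=35 g(7,3)=21 g(7,5)=6
Paths never hitting 6: Σ_s g(7,s) = 126
Paths hitting 6: 2^7 - 126 = 2
P = 2/128 = 1/64

Answer: 1/64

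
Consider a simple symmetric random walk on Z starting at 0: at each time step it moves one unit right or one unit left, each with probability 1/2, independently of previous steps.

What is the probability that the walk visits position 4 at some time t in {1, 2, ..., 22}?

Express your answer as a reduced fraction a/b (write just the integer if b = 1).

Answer: 106135/262144

Derivation:
Count via complement. Let g(t,s) = #length-t paths at position s with S_1..S_t all ≠ 4.
g(t,s) = g(t-1,s-1) + g(t-1,s+1) for s ≠ 4; g(t,4) = 0.
t=0: g(0,0)=1
t=1: g(1,-1)=1 g(1,1)=1
t=2: g(2,-2)=1 g(2,0)=2 g(2,2)=1
t=3: g(3,-3)=1 g(3,-1)=3 g(3,1)=3 g(3,3)=1
t=4: g(4,-4)=1 g(4,-2)=4 g(4,0)=6 g(4,2)=4
t=5: g(5,-5)=1 g(5,-3)=5 g(5,-1)=10 g(5,1)=10 g(5,3)=4
t=6: g(6,-6)=1 g(6,-4)=6 g(6,-2)=15 g(6,0)=20 g(6,2)=14
t=7: g(7,-7)=1 g(7,-5)=7 g(7,-3)=21 g(7,-1)=35 g(7,1)=34 g(7,3)=14
t=8: g(8,-8)=1 g(8,-6)=8 g(8,-4)=28 g(8,-2)=56 g(8,0)=69 g(8,2)=48
t=9: g(9,-9)=1 g(9,-7)=9 g(9,-5)=36 g(9,-3)=84 g(9,-1)=125 g(9,1)=117 g(9,3)=48
t=10: g(10,-10)=1 g(10,-8)=10 g(10,-6)=45 g(10,-4)=120 g(10,-2)=209 g(10,0)=242 g(10,2)=165
t=11: g(11,-11)=1 g(11,-9)=11 g(11,-7)=55 g(11,-5)=165 g(11,-3)=329 g(11,-1)=451 g(11,1)=407 g(11,3)=165
t=12: g(12,-12)=1 g(12,-10)=12 g(12,-8)=66 g(12,-6)=220 g(12,-4)=494 g(12,-2)=780 g(12,0)=858 g(12,2)=572
t=13: g(13,-13)=1 g(13,-11)=13 g(13,-9)=78 g(13,-7)=286 g(13,-5)=714 g(13,-3)=1274 g(13,-1)=1638 g(13,1)=1430 g(13,3)=572
t=14: g(14,-14)=1 g(14,-12)=14 g(14,-10)=91 g(14,-8)=364 g(14,-6)=1000 g(14,-4)=1988 g(14,-2)=2912 g(14,0)=3068 g(14,2)=2002
t=15: g(15,-15)=1 g(15,-13)=15 g(15,-11)=105 g(15,-9)=455 g(15,-7)=1364 g(15,-5)=2988 g(15,-3)=4900 g(15,-1)=5980 g(15,1)=5070 g(15,3)=2002
t=16: g(16,-16)=1 g(16,-14)=16 g(16,-12)=120 g(16,-10)=560 g(16,-8)=1819 g(16,-6)=4352 g(16,-4)=7888 g(16,-2)=10880 g(16,0)=11050 g(16,2)=7072
t=17: g(17,-17)=1 g(17,-15)=17 g(17,-13)=136 g(17,-11)=680 g(17,-9)=2379 g(17,-7)=6171 g(17,-5)=12240 g(17,-3)=18768 g(17,-1)=21930 g(17,1)=18122 g(17,3)=7072
t=18: g(18,-18)=1 g(18,-16)=18 g(18,-14)=153 g(18,-12)=816 g(18,-10)=3059 g(18,-8)=8550 g(18,-6)=18411 g(18,-4)=31008 g(18,-2)=40698 g(18,0)=40052 g(18,2)=25194
t=19: g(19,-19)=1 g(19,-17)=19 g(19,-15)=171 g(19,-13)=969 g(19,-11)=3875 g(19,-9)=11609 g(19,-7)=26961 g(19,-5)=49419 g(19,-3)=71706 g(19,-1)=80750 g(19,1)=65246 g(19,3)=25194
t=20: g(20,-20)=1 g(20,-18)=20 g(20,-16)=190 g(20,-14)=1140 g(20,-12)=4844 g(20,-10)=15484 g(20,-8)=38570 g(20,-6)=76380 g(20,-4)=121125 g(20,-2)=152456 g(20,0)=145996 g(20,2)=90440
t=21: g(21,-21)=1 g(21,-19)=21 g(21,-17)=210 g(21,-15)=1330 g(21,-13)=5984 g(21,-11)=20328 g(21,-9)=54054 g(21,-7)=114950 g(21,-5)=197505 g(21,-3)=273581 g(21,-1)=298452 g(21,1)=236436 g(21,3)=90440
t=22: g(22,-22)=1 g(22,-20)=22 g(22,-18)=231 g(22,-16)=1540 g(22,-14)=7314 g(22,-12)=26312 g(22,-10)=74382 g(22,-8)=169004 g(22,-6)=312455 g(22,-4)=471086 g(22,-2)=572033 g(22,0)=534888 g(22,2)=326876
Paths never hitting 4: Σ_s g(22,s) = 2496144
Paths hitting 4: 2^22 - 2496144 = 1698160
P = 1698160/4194304 = 106135/262144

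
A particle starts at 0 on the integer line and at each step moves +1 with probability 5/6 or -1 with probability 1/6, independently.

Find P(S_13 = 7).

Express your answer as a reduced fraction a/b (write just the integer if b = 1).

To reach position 7 after 13 steps: need 10 steps of +1 and 3 steps of -1.
Number of such sequences: C(13,10) = 286
Each has probability (5/6)^10 · (1/6)^3 = 9765625/13060694016
P = 286 · 9765625/13060694016 = 1396484375/6530347008

Answer: 1396484375/6530347008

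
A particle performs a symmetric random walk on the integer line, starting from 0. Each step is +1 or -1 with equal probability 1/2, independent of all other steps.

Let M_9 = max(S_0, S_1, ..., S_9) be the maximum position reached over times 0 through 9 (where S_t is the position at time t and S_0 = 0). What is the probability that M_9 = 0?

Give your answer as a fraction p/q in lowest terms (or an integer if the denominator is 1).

Let M_9 = max(S_0,...,S_9). Use the reflection principle: for j ≥ 1, #{paths with M_9 ≥ j} = #{S_9 ≥ j} + #{S_9 ≥ j+1}.
P(M_9 ≥ 0) = 1 since S_0 = 0, so #{M_9 ≥ 0} = 512.
#{M_9 ≥ 1} = #{S_9 ≥ 1} + #{S_9 ≥ 2} = 256 + 130 = 386.
#{M_9 = 0} = 512 - 386 = 126.
P(M_9 = 0) = 126/512 = 63/256

Answer: 63/256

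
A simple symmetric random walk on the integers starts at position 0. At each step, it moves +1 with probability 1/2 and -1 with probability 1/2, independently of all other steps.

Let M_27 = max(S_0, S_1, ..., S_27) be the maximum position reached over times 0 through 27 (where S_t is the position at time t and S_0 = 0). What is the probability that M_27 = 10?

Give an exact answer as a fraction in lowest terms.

Let M_27 = max(S_0,...,S_27). Use the reflection principle: for j ≥ 1, #{paths with M_27 ≥ j} = #{S_27 ≥ j} + #{S_27 ≥ j+1}.
By reflection, #{M_27 ≥ 10} = #{S_27 ≥ 10} + #{S_27 ≥ 11} = 3505699 + 3505699 = 7011398.
#{M_27 ≥ 11} = #{S_27 ≥ 11} + #{S_27 ≥ 12} = 3505699 + 1285624 = 4791323.
#{M_27 = 10} = 7011398 - 4791323 = 2220075.
P(M_27 = 10) = 2220075/134217728 = 2220075/134217728

Answer: 2220075/134217728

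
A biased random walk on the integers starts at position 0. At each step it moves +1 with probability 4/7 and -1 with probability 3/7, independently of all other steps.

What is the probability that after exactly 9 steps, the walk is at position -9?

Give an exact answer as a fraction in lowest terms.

Answer: 19683/40353607

Derivation:
To reach position -9 after 9 steps: need 0 steps of +1 and 9 steps of -1.
Number of such sequences: C(9,0) = 1
Each has probability (4/7)^0 · (3/7)^9 = 19683/40353607
P = 1 · 19683/40353607 = 19683/40353607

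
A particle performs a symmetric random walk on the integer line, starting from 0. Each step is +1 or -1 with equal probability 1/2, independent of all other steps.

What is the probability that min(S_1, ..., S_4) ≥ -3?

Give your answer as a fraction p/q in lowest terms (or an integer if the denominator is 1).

Answer: 15/16

Derivation:
Let f(t,s) = #length-t paths at position s with S_1..S_t all ≥ -3.
f(t,s) = f(t-1,s-1) + f(t-1,s+1) for s ≥ -3; f(t,s) = 0 for s < -3.
t=0: f(0,0)=1
t=1: f(1,-1)=1 f(1,1)=1
t=2: f(2,-2)=1 f(2,0)=2 f(2,2)=1
t=3: f(3,-3)=1 f(3,-1)=3 f(3,1)=3 f(3,3)=1
t=4: f(4,-2)=4 f(4,0)=6 f(4,2)=4 f(4,4)=1
Σ_s f(4,s) = 15
P = 15/16 = 15/16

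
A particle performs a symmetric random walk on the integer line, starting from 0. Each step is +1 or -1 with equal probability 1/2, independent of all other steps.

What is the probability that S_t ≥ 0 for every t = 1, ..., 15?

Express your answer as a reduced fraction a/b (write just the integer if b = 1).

Answer: 6435/32768

Derivation:
Let f(t,s) = #length-t paths at position s with S_1..S_t all ≥ 0.
f(t,s) = f(t-1,s-1) + f(t-1,s+1) for s ≥ 0; f(t,s) = 0 for s < 0.
t=0: f(0,0)=1
t=1: f(1,1)=1
t=2: f(2,0)=1 f(2,2)=1
t=3: f(3,1)=2 f(3,3)=1
t=4: f(4,0)=2 f(4,2)=3 f(4,4)=1
t=5: f(5,1)=5 f(5,3)=4 f(5,5)=1
t=6: f(6,0)=5 f(6,2)=9 f(6,4)=5 f(6,6)=1
t=7: f(7,1)=14 f(7,3)=14 f(7,5)=6 f(7,7)=1
t=8: f(8,0)=14 f(8,2)=28 f(8,4)=20 f(8,6)=7 f(8,8)=1
t=9: f(9,1)=42 f(9,3)=48 f(9,5)=27 f(9,7)=8 f(9,9)=1
t=10: f(10,0)=42 f(10,2)=90 f(10,4)=75 f(10,6)=35 f(10,8)=9 f(10,10)=1
t=11: f(11,1)=132 f(11,3)=165 f(11,5)=110 f(11,7)=44 f(11,9)=10 f(11,11)=1
t=12: f(12,0)=132 f(12,2)=297 f(12,4)=275 f(12,6)=154 f(12,8)=54 f(12,10)=11 f(12,12)=1
t=13: f(13,1)=429 f(13,3)=572 f(13,5)=429 f(13,7)=208 f(13,9)=65 f(13,11)=12 f(13,13)=1
t=14: f(14,0)=429 f(14,2)=1001 f(14,4)=1001 f(14,6)=637 f(14,8)=273 f(14,10)=77 f(14,12)=13 f(14,14)=1
t=15: f(15,1)=1430 f(15,3)=2002 f(15,5)=1638 f(15,7)=910 f(15,9)=350 f(15,11)=90 f(15,13)=14 f(15,15)=1
Σ_s f(15,s) = 6435
P = 6435/32768 = 6435/32768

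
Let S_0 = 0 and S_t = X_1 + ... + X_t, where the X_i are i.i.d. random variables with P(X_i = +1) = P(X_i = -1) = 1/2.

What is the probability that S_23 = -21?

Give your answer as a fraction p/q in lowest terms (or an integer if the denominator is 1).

Answer: 23/8388608

Derivation:
To reach position -21 after 23 steps: need 1 step of +1 and 22 of -1.
Favorable paths: C(23,1) = 23
Total paths: 2^23 = 8388608
P = 23/8388608 = 23/8388608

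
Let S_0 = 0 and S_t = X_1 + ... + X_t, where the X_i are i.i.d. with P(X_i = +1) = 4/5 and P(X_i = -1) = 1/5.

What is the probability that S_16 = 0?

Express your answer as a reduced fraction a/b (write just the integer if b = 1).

Answer: 168689664/30517578125

Derivation:
To be at 0 after 16 steps: need exactly 8 steps of +1 and 8 of -1.
Number of such sequences: C(16,8) = 12870
Each has probability (4/5)^8 · (1/5)^8 = 65536/152587890625
P = 12870 · 65536/152587890625 = 168689664/30517578125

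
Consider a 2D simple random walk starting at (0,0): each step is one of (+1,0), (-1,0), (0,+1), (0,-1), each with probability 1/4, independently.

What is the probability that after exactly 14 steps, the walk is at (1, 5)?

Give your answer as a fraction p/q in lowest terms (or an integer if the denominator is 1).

Answer: 1002001/134217728

Derivation:
Let h be the number of horizontal steps (so 14-h are vertical). To end at (1,5) need (h+1)/2 right-steps and ((14-h)+5)/2 up-steps.
Sum over h with 1 ≤ h ≤ 9, h ≡ 1 (mod 2), 14-h ≡ 1 (mod 2):
h=1: C(14,1)·C(1,1)·C(13,9) = 14·1·715 = 10010
h=3: C(14,3)·C(3,2)·C(11,8) = 364·3·165 = 180180
h=5: C(14,5)·C(5,3)·C(9,7) = 2002·10·36 = 720720
h=7: C(14,7)·C(7,4)·C(7,6) = 3432·35·7 = 840840
h=9: C(14,9)·C(9,5)·C(5,5) = 2002·126·1 = 252252
Total favorable: 2004002
Total paths: 4^14 = 268435456
P = 2004002/268435456 = 1002001/134217728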